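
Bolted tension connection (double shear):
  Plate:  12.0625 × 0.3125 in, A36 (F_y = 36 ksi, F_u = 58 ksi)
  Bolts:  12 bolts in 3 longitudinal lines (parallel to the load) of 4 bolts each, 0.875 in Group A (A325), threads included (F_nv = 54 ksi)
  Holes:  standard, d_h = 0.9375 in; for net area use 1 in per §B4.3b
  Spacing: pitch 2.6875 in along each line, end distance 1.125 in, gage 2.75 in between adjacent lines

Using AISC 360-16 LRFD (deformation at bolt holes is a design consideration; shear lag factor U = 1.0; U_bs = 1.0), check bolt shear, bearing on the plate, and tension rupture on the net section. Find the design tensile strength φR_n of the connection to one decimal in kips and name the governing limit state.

Bolt shear: A_b = π(0.875)²/4 = 0.60132 in². φR_n = 0.75 × 54 × 0.60132 × 12 × 2 = 584.5 kips.
Bearing (0.3125 in plate, F_u = 58 ksi): end bolts L_c = 1.125 − 0.9375/2 = 0.65625, R_n = min(1.2×0.65625×0.3125×58, 2.4×0.875×0.3125×58) = 14.273 kips/bolt; interior L_c = 2.6875 − 0.9375 = 1.75, R_n = 38.063 kips/bolt. φR_n = 0.75 × (3×14.273 + 9×38.063) = 289.0 kips.
Tension rupture (net): A_n = (12.0625 − 3×1)×0.3125 = 2.832 in² (U = 1.0, A_e = A_n). φR_n = 0.75 × 58 × 2.832 = 123.2 kips.
Governing: min(584.5, 289.0, 123.2) = 123.2 kips → net-section rupture.

123.2 kips (net-section rupture governs)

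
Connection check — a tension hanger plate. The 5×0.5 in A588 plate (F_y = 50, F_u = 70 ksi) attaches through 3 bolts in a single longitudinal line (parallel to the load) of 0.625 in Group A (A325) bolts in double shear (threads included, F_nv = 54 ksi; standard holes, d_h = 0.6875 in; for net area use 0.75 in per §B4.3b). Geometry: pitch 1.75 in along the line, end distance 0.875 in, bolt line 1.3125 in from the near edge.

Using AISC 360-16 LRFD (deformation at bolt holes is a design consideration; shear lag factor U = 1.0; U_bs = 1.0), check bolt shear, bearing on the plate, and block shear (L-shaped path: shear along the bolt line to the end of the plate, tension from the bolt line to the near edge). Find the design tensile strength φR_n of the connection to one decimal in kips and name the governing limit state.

Bolt shear: A_b = π(0.625)²/4 = 0.3068 in². φR_n = 0.75 × 54 × 0.3068 × 3 × 2 = 74.6 kips.
Bearing (0.5 in plate, F_u = 70 ksi): end bolts L_c = 0.875 − 0.6875/2 = 0.53125, R_n = min(1.2×0.53125×0.5×70, 2.4×0.625×0.5×70) = 22.313 kips/bolt; interior L_c = 1.75 − 0.6875 = 1.0625, R_n = 44.625 kips/bolt. φR_n = 0.75 × (1×22.313 + 2×44.625) = 83.7 kips.
Block shear: shear path 1×[0.875+2×1.75] = 1×4.375 in, A_gv = 2.1875, A_nv = 1×(4.375 − 2.5×0.75)×0.5 = 1.25 in²; tension to near edge: (1.3125 − 0.5×0.75)×0.5 = 0.46875 in². R_n = min(0.6×70×1.25, 0.6×50×2.1875) + 1.0×70×0.46875 = min(52.5, 65.625) + 32.813 = 85.313 kips. φR_n = 0.75 × 85.313 = 64.0 kips.
Governing: min(74.6, 83.7, 64.0) = 64.0 kips → block shear.

64.0 kips (block shear governs)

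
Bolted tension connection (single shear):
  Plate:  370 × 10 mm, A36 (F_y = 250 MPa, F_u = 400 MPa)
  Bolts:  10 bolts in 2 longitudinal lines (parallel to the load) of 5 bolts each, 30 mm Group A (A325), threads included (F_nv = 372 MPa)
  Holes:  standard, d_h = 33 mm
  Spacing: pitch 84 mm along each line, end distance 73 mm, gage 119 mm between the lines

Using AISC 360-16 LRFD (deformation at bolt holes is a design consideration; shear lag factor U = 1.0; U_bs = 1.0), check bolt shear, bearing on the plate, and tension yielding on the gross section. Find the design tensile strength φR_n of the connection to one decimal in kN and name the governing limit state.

Bolt shear: A_b = π(30)²/4 = 706.86 mm². φR_n = 0.75 × 372 × 706.86 × 10 × 1 = 1972.1 kN.
Bearing (10 mm plate, F_u = 400 MPa): end bolts L_c = 73 − 33/2 = 56.5, R_n = min(1.2×56.5×10×400, 2.4×30×10×400) = 271.2 kN/bolt; interior L_c = 84 − 33 = 51, R_n = 244.8 kN/bolt. φR_n = 0.75 × (2×271.2 + 8×244.8) = 1875.6 kN.
Tension yield (gross): A_g = 370×10 = 3700 mm². φR_n = 0.90 × 250 × 3700 = 832.5 kN.
Governing: min(1972.1, 1875.6, 832.5) = 832.5 kN → gross-section yield.

832.5 kN (gross-section yield governs)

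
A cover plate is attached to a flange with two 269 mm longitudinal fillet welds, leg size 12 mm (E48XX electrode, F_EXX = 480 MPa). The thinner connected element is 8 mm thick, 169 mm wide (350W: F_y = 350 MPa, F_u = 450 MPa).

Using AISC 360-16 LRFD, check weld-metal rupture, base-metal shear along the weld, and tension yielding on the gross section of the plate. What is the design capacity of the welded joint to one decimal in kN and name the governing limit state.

Weld metal: throat = 0.707×12 = 8.484 mm, L = 2×269 = 538 mm. φR_n = 0.75 × 0.6 × 480 × 8.484 × 538 = 985.9 kN.
Base metal shear (8 mm plate): yield φR_n = 1.0×0.6×350×8×538 = 903.8 kN; rupture φR_n = 0.75×0.6×450×8×538 = 871.6 kN; take 871.6 kN (rupture).
Tension yield (gross): A_g = 169×8 = 1352 mm². φR_n = 0.90 × 350 × 1352 = 425.9 kN.
Governing: min(985.9, 871.6, 425.9) = 425.9 kN → gross-section yield.

425.9 kN (gross-section yield governs)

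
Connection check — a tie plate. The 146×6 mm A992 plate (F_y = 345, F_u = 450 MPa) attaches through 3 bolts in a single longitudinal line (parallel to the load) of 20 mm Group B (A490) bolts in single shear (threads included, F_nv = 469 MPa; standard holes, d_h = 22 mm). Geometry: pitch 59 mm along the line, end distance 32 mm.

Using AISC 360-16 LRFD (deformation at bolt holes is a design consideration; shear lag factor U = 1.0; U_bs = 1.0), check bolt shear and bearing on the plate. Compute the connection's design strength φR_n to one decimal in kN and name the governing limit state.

230.9 kN (bearing governs)

Bolt shear: A_b = π(20)²/4 = 314.16 mm². φR_n = 0.75 × 469 × 314.16 × 3 × 1 = 331.5 kN.
Bearing (6 mm plate, F_u = 450 MPa): end bolts L_c = 32 − 22/2 = 21, R_n = min(1.2×21×6×450, 2.4×20×6×450) = 68.04 kN/bolt; interior L_c = 59 − 22 = 37, R_n = 119.88 kN/bolt. φR_n = 0.75 × (1×68.04 + 2×119.88) = 230.9 kN.
Governing: min(331.5, 230.9) = 230.9 kN → bearing.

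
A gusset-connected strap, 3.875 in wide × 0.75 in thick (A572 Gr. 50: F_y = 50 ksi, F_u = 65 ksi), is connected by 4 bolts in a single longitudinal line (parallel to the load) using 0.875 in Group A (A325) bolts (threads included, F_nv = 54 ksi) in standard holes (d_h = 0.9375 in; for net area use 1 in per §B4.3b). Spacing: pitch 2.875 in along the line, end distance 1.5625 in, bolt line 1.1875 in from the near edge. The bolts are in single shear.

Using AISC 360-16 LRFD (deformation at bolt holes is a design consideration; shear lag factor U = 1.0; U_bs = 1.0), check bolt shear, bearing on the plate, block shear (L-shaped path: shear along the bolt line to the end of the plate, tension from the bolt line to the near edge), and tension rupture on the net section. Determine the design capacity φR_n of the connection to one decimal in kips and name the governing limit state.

97.4 kips (bolt shear governs)

Bolt shear: A_b = π(0.875)²/4 = 0.60132 in². φR_n = 0.75 × 54 × 0.60132 × 4 × 1 = 97.4 kips.
Bearing (0.75 in plate, F_u = 65 ksi): end bolts L_c = 1.5625 − 0.9375/2 = 1.09375, R_n = min(1.2×1.09375×0.75×65, 2.4×0.875×0.75×65) = 63.984 kips/bolt; interior L_c = 2.875 − 0.9375 = 1.9375, R_n = 102.38 kips/bolt. φR_n = 0.75 × (1×63.984 + 3×102.38) = 278.3 kips.
Block shear: shear path 1×[1.5625+3×2.875] = 1×10.1875 in, A_gv = 7.6406, A_nv = 1×(10.1875 − 3.5×1)×0.75 = 5.0156 in²; tension to near edge: (1.1875 − 0.5×1)×0.75 = 0.51563 in². R_n = min(0.6×65×5.0156, 0.6×50×7.6406) + 1.0×65×0.51563 = min(195.61, 229.22) + 33.516 = 229.13 kips. φR_n = 0.75 × 229.13 = 171.8 kips.
Tension rupture (net): A_n = (3.875 − 1×1)×0.75 = 2.1563 in² (U = 1.0, A_e = A_n). φR_n = 0.75 × 65 × 2.1563 = 105.1 kips.
Governing: min(97.4, 278.3, 171.8, 105.1) = 97.4 kips → bolt shear.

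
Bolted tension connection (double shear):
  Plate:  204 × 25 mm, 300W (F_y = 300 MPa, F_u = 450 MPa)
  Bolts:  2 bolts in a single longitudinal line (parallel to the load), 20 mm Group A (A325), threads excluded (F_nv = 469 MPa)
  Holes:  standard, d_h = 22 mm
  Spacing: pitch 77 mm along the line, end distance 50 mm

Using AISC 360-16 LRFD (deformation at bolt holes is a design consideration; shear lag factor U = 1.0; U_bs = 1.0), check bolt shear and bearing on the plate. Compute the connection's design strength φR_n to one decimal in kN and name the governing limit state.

Bolt shear: A_b = π(20)²/4 = 314.16 mm². φR_n = 0.75 × 469 × 314.16 × 2 × 2 = 442.0 kN.
Bearing (25 mm plate, F_u = 450 MPa): end bolts L_c = 50 − 22/2 = 39, R_n = min(1.2×39×25×450, 2.4×20×25×450) = 526.5 kN/bolt; interior L_c = 77 − 22 = 55, R_n = 540 kN/bolt. φR_n = 0.75 × (1×526.5 + 1×540) = 799.9 kN.
Governing: min(442.0, 799.9) = 442.0 kN → bolt shear.

442.0 kN (bolt shear governs)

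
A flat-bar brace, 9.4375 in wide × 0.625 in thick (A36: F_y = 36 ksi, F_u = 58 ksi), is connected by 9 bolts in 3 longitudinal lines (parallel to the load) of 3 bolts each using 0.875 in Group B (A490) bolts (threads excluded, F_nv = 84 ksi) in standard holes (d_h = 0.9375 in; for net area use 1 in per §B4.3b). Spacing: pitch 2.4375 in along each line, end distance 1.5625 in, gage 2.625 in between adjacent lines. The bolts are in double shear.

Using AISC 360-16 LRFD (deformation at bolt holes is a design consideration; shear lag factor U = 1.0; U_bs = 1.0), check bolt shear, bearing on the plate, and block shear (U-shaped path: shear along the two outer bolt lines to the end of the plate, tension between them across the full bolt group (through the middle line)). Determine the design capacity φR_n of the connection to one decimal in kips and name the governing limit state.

Bolt shear: A_b = π(0.875)²/4 = 0.60132 in². φR_n = 0.75 × 84 × 0.60132 × 9 × 2 = 681.9 kips.
Bearing (0.625 in plate, F_u = 58 ksi): end bolts L_c = 1.5625 − 0.9375/2 = 1.09375, R_n = min(1.2×1.09375×0.625×58, 2.4×0.875×0.625×58) = 47.578 kips/bolt; interior L_c = 2.4375 − 0.9375 = 1.5, R_n = 65.25 kips/bolt. φR_n = 0.75 × (3×47.578 + 6×65.25) = 400.7 kips.
Block shear: shear path 2×[1.5625+2×2.4375] = 2×6.4375 in, A_gv = 8.0469, A_nv = 2×(6.4375 − 2.5×1)×0.625 = 4.9219 in²; tension across gage: (5.25 − 2×1)×0.625 = 2.0313 in². R_n = min(0.6×58×4.9219, 0.6×36×8.0469) + 1.0×58×2.0313 = min(171.28, 173.81) + 117.82 = 289.1 kips. φR_n = 0.75 × 289.1 = 216.8 kips.
Governing: min(681.9, 400.7, 216.8) = 216.8 kips → block shear.

216.8 kips (block shear governs)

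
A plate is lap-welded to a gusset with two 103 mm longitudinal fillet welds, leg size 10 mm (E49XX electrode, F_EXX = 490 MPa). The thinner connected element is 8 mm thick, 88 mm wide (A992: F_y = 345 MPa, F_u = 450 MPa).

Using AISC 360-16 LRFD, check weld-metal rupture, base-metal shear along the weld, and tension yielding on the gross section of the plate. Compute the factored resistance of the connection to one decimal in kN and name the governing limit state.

218.6 kN (gross-section yield governs)

Weld metal: throat = 0.707×10 = 7.07 mm, L = 2×103 = 206 mm. φR_n = 0.75 × 0.6 × 490 × 7.07 × 206 = 321.1 kN.
Base metal shear (8 mm plate): yield φR_n = 1.0×0.6×345×8×206 = 341.1 kN; rupture φR_n = 0.75×0.6×450×8×206 = 333.7 kN; take 333.7 kN (rupture).
Tension yield (gross): A_g = 88×8 = 704 mm². φR_n = 0.90 × 345 × 704 = 218.6 kN.
Governing: min(321.1, 333.7, 218.6) = 218.6 kN → gross-section yield.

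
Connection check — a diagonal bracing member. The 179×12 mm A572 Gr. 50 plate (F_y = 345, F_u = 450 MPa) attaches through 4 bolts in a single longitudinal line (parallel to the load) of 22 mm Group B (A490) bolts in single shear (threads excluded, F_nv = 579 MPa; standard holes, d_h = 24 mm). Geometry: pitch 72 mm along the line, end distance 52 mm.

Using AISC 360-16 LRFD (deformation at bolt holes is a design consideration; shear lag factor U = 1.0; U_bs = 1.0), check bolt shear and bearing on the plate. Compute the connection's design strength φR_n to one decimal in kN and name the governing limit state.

Bolt shear: A_b = π(22)²/4 = 380.13 mm². φR_n = 0.75 × 579 × 380.13 × 4 × 1 = 660.3 kN.
Bearing (12 mm plate, F_u = 450 MPa): end bolts L_c = 52 − 24/2 = 40, R_n = min(1.2×40×12×450, 2.4×22×12×450) = 259.2 kN/bolt; interior L_c = 72 − 24 = 48, R_n = 285.12 kN/bolt. φR_n = 0.75 × (1×259.2 + 3×285.12) = 835.9 kN.
Governing: min(660.3, 835.9) = 660.3 kN → bolt shear.

660.3 kN (bolt shear governs)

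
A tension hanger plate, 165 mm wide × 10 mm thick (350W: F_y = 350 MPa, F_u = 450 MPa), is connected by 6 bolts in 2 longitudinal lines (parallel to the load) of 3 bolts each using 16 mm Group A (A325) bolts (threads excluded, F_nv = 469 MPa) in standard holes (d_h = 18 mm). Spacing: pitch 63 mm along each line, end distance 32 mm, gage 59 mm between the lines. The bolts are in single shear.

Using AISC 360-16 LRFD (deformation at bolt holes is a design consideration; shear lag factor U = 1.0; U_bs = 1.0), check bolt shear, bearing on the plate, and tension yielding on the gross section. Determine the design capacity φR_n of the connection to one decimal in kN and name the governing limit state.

Bolt shear: A_b = π(16)²/4 = 201.06 mm². φR_n = 0.75 × 469 × 201.06 × 6 × 1 = 424.3 kN.
Bearing (10 mm plate, F_u = 450 MPa): end bolts L_c = 32 − 18/2 = 23, R_n = min(1.2×23×10×450, 2.4×16×10×450) = 124.2 kN/bolt; interior L_c = 63 − 18 = 45, R_n = 172.8 kN/bolt. φR_n = 0.75 × (2×124.2 + 4×172.8) = 704.7 kN.
Tension yield (gross): A_g = 165×10 = 1650 mm². φR_n = 0.90 × 350 × 1650 = 519.8 kN.
Governing: min(424.3, 704.7, 519.8) = 424.3 kN → bolt shear.

424.3 kN (bolt shear governs)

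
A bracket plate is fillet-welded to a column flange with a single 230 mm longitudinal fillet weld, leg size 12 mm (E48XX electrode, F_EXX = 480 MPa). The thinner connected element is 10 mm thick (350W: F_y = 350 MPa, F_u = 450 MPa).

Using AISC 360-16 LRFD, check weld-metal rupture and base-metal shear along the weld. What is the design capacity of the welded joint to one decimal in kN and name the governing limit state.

Weld metal: throat = 0.707×12 = 8.484 mm, L = 230 mm. φR_n = 0.75 × 0.6 × 480 × 8.484 × 230 = 421.5 kN.
Base metal shear (10 mm plate): yield φR_n = 1.0×0.6×350×10×230 = 483.0 kN; rupture φR_n = 0.75×0.6×450×10×230 = 465.8 kN; take 465.8 kN (rupture).
Governing: min(421.5, 465.8) = 421.5 kN → weld metal.

421.5 kN (weld metal governs)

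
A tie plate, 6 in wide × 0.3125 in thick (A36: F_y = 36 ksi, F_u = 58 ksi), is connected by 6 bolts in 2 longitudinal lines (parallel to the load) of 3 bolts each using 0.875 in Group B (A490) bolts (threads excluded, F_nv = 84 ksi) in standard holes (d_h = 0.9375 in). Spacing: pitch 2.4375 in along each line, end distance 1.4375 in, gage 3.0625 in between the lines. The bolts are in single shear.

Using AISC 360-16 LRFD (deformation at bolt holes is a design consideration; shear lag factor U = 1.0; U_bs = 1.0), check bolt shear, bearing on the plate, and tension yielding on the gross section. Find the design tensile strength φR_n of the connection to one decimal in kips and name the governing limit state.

Bolt shear: A_b = π(0.875)²/4 = 0.60132 in². φR_n = 0.75 × 84 × 0.60132 × 6 × 1 = 227.3 kips.
Bearing (0.3125 in plate, F_u = 58 ksi): end bolts L_c = 1.4375 − 0.9375/2 = 0.96875, R_n = min(1.2×0.96875×0.3125×58, 2.4×0.875×0.3125×58) = 21.07 kips/bolt; interior L_c = 2.4375 − 0.9375 = 1.5, R_n = 32.625 kips/bolt. φR_n = 0.75 × (2×21.07 + 4×32.625) = 129.5 kips.
Tension yield (gross): A_g = 6×0.3125 = 1.875 in². φR_n = 0.90 × 36 × 1.875 = 60.8 kips.
Governing: min(227.3, 129.5, 60.8) = 60.8 kips → gross-section yield.

60.8 kips (gross-section yield governs)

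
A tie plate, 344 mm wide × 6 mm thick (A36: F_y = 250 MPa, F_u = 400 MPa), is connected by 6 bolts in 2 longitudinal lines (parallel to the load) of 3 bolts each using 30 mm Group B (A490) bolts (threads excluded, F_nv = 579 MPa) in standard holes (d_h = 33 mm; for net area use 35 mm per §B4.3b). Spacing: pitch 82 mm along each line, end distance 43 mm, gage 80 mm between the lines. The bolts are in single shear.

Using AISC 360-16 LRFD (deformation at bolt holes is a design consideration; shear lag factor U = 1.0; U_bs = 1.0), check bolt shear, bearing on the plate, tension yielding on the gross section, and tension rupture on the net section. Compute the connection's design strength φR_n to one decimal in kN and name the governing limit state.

464.4 kN (gross-section yield governs)

Bolt shear: A_b = π(30)²/4 = 706.86 mm². φR_n = 0.75 × 579 × 706.86 × 6 × 1 = 1841.7 kN.
Bearing (6 mm plate, F_u = 400 MPa): end bolts L_c = 43 − 33/2 = 26.5, R_n = min(1.2×26.5×6×400, 2.4×30×6×400) = 76.32 kN/bolt; interior L_c = 82 − 33 = 49, R_n = 141.12 kN/bolt. φR_n = 0.75 × (2×76.32 + 4×141.12) = 537.8 kN.
Tension yield (gross): A_g = 344×6 = 2064 mm². φR_n = 0.90 × 250 × 2064 = 464.4 kN.
Tension rupture (net): A_n = (344 − 2×35)×6 = 1644 mm² (U = 1.0, A_e = A_n). φR_n = 0.75 × 400 × 1644 = 493.2 kN.
Governing: min(1841.7, 537.8, 464.4, 493.2) = 464.4 kN → gross-section yield.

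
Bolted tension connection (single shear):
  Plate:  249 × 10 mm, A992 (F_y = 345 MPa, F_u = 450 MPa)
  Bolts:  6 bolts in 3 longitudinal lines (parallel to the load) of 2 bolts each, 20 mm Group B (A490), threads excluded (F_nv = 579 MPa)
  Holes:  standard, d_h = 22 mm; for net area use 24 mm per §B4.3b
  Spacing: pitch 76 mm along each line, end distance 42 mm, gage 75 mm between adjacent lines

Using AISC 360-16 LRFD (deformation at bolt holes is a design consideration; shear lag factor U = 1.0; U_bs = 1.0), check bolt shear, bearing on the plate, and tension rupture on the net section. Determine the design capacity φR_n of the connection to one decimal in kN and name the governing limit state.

597.4 kN (net-section rupture governs)

Bolt shear: A_b = π(20)²/4 = 314.16 mm². φR_n = 0.75 × 579 × 314.16 × 6 × 1 = 818.5 kN.
Bearing (10 mm plate, F_u = 450 MPa): end bolts L_c = 42 − 22/2 = 31, R_n = min(1.2×31×10×450, 2.4×20×10×450) = 167.4 kN/bolt; interior L_c = 76 − 22 = 54, R_n = 216 kN/bolt. φR_n = 0.75 × (3×167.4 + 3×216) = 862.7 kN.
Tension rupture (net): A_n = (249 − 3×24)×10 = 1770 mm² (U = 1.0, A_e = A_n). φR_n = 0.75 × 450 × 1770 = 597.4 kN.
Governing: min(818.5, 862.7, 597.4) = 597.4 kN → net-section rupture.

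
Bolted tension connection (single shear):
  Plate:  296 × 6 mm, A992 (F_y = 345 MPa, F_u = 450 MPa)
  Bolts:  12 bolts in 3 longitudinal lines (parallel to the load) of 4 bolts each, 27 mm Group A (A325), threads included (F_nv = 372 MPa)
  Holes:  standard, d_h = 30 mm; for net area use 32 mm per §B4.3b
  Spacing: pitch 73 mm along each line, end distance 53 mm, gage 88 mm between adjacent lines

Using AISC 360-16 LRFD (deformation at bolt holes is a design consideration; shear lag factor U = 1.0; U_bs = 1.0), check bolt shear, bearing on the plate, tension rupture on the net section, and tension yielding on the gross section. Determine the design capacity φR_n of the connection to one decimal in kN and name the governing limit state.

Bolt shear: A_b = π(27)²/4 = 572.56 mm². φR_n = 0.75 × 372 × 572.56 × 12 × 1 = 1916.9 kN.
Bearing (6 mm plate, F_u = 450 MPa): end bolts L_c = 53 − 30/2 = 38, R_n = min(1.2×38×6×450, 2.4×27×6×450) = 123.12 kN/bolt; interior L_c = 73 − 30 = 43, R_n = 139.32 kN/bolt. φR_n = 0.75 × (3×123.12 + 9×139.32) = 1217.4 kN.
Tension rupture (net): A_n = (296 − 3×32)×6 = 1200 mm² (U = 1.0, A_e = A_n). φR_n = 0.75 × 450 × 1200 = 405.0 kN.
Tension yield (gross): A_g = 296×6 = 1776 mm². φR_n = 0.90 × 345 × 1776 = 551.4 kN.
Governing: min(1916.9, 1217.4, 405.0, 551.4) = 405.0 kN → net-section rupture.

405.0 kN (net-section rupture governs)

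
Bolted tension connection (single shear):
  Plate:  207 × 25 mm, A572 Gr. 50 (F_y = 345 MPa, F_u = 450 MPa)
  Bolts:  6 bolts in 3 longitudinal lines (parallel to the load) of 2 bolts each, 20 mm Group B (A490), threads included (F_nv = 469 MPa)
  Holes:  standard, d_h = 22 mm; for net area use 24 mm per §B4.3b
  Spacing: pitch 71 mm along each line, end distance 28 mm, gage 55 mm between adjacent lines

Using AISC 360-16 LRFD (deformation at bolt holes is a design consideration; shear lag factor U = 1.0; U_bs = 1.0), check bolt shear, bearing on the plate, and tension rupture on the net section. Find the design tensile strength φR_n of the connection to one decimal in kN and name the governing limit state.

663.0 kN (bolt shear governs)

Bolt shear: A_b = π(20)²/4 = 314.16 mm². φR_n = 0.75 × 469 × 314.16 × 6 × 1 = 663.0 kN.
Bearing (25 mm plate, F_u = 450 MPa): end bolts L_c = 28 − 22/2 = 17, R_n = min(1.2×17×25×450, 2.4×20×25×450) = 229.5 kN/bolt; interior L_c = 71 − 22 = 49, R_n = 540 kN/bolt. φR_n = 0.75 × (3×229.5 + 3×540) = 1731.4 kN.
Tension rupture (net): A_n = (207 − 3×24)×25 = 3375 mm² (U = 1.0, A_e = A_n). φR_n = 0.75 × 450 × 3375 = 1139.1 kN.
Governing: min(663.0, 1731.4, 1139.1) = 663.0 kN → bolt shear.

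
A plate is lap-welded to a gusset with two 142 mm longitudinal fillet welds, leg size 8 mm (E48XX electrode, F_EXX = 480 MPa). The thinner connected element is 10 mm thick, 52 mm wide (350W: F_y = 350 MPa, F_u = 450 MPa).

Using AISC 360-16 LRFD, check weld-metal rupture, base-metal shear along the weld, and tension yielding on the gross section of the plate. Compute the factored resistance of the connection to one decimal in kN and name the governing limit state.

163.8 kN (gross-section yield governs)

Weld metal: throat = 0.707×8 = 5.656 mm, L = 2×142 = 284 mm. φR_n = 0.75 × 0.6 × 480 × 5.656 × 284 = 347.0 kN.
Base metal shear (10 mm plate): yield φR_n = 1.0×0.6×350×10×284 = 596.4 kN; rupture φR_n = 0.75×0.6×450×10×284 = 575.1 kN; take 575.1 kN (rupture).
Tension yield (gross): A_g = 52×10 = 520 mm². φR_n = 0.90 × 350 × 520 = 163.8 kN.
Governing: min(347.0, 575.1, 163.8) = 163.8 kN → gross-section yield.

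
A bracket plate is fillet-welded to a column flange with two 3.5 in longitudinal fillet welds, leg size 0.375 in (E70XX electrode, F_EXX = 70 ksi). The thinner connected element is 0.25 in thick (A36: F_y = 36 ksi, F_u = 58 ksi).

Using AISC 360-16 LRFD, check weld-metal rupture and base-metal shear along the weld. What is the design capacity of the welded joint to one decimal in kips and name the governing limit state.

Weld metal: throat = 0.707×0.375 = 0.26513 in, L = 2×3.5 = 7 in. φR_n = 0.75 × 0.6 × 70 × 0.26513 × 7 = 58.5 kips.
Base metal shear (0.25 in plate): yield φR_n = 1.0×0.6×36×0.25×7 = 37.8 kips; rupture φR_n = 0.75×0.6×58×0.25×7 = 45.7 kips; take 37.8 kips (yield).
Governing: min(58.5, 37.8) = 37.8 kips → base-metal shear.

37.8 kips (base-metal shear governs)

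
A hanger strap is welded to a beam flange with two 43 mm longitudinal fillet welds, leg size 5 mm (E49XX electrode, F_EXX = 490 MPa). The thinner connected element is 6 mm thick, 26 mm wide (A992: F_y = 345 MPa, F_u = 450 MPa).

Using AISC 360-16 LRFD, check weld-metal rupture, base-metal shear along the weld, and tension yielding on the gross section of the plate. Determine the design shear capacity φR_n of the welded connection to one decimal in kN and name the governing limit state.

Weld metal: throat = 0.707×5 = 3.535 mm, L = 2×43 = 86 mm. φR_n = 0.75 × 0.6 × 490 × 3.535 × 86 = 67.0 kN.
Base metal shear (6 mm plate): yield φR_n = 1.0×0.6×345×6×86 = 106.8 kN; rupture φR_n = 0.75×0.6×450×6×86 = 104.5 kN; take 104.5 kN (rupture).
Tension yield (gross): A_g = 26×6 = 156 mm². φR_n = 0.90 × 345 × 156 = 48.4 kN.
Governing: min(67.0, 104.5, 48.4) = 48.4 kN → gross-section yield.

48.4 kN (gross-section yield governs)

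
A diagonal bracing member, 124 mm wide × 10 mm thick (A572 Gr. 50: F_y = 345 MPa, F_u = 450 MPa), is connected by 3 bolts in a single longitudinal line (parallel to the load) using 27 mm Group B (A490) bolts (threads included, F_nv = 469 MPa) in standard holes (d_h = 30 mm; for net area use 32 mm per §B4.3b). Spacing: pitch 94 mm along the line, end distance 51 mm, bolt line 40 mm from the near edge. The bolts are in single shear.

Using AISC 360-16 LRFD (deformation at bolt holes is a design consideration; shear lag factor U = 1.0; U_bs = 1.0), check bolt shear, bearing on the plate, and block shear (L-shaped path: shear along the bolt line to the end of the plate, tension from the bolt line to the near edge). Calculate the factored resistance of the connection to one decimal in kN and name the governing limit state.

403.0 kN (block shear governs)

Bolt shear: A_b = π(27)²/4 = 572.56 mm². φR_n = 0.75 × 469 × 572.56 × 3 × 1 = 604.2 kN.
Bearing (10 mm plate, F_u = 450 MPa): end bolts L_c = 51 − 30/2 = 36, R_n = min(1.2×36×10×450, 2.4×27×10×450) = 194.4 kN/bolt; interior L_c = 94 − 30 = 64, R_n = 291.6 kN/bolt. φR_n = 0.75 × (1×194.4 + 2×291.6) = 583.2 kN.
Block shear: shear path 1×[51+2×94] = 1×239 mm, A_gv = 2390, A_nv = 1×(239 − 2.5×32)×10 = 1590 mm²; tension to near edge: (40 − 0.5×32)×10 = 240 mm². R_n = min(0.6×450×1590, 0.6×345×2390) + 1.0×450×240 = min(429.3, 494.73) + 108 = 537.3 kN. φR_n = 0.75 × 537.3 = 403.0 kN.
Governing: min(604.2, 583.2, 403.0) = 403.0 kN → block shear.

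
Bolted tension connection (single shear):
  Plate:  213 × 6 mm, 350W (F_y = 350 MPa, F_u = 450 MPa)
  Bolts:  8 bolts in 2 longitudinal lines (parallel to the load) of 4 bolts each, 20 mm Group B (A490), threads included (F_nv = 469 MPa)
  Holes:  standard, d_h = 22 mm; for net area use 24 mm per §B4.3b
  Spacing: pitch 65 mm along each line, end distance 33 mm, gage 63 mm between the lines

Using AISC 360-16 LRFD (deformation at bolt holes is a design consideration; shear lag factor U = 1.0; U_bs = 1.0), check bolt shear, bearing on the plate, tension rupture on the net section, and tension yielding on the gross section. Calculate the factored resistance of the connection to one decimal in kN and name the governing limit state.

334.1 kN (net-section rupture governs)

Bolt shear: A_b = π(20)²/4 = 314.16 mm². φR_n = 0.75 × 469 × 314.16 × 8 × 1 = 884.0 kN.
Bearing (6 mm plate, F_u = 450 MPa): end bolts L_c = 33 − 22/2 = 22, R_n = min(1.2×22×6×450, 2.4×20×6×450) = 71.28 kN/bolt; interior L_c = 65 − 22 = 43, R_n = 129.6 kN/bolt. φR_n = 0.75 × (2×71.28 + 6×129.6) = 690.1 kN.
Tension rupture (net): A_n = (213 − 2×24)×6 = 990 mm² (U = 1.0, A_e = A_n). φR_n = 0.75 × 450 × 990 = 334.1 kN.
Tension yield (gross): A_g = 213×6 = 1278 mm². φR_n = 0.90 × 350 × 1278 = 402.6 kN.
Governing: min(884.0, 690.1, 334.1, 402.6) = 334.1 kN → net-section rupture.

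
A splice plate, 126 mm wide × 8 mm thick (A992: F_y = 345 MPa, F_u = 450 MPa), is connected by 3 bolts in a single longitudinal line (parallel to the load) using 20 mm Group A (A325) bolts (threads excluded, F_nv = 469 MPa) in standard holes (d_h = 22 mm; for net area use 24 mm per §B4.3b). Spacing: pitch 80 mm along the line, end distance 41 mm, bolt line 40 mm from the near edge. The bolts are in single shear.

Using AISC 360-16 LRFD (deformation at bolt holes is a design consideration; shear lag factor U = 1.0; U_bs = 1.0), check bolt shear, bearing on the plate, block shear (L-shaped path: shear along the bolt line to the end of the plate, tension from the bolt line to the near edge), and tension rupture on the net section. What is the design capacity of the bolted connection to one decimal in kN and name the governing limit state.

Bolt shear: A_b = π(20)²/4 = 314.16 mm². φR_n = 0.75 × 469 × 314.16 × 3 × 1 = 331.5 kN.
Bearing (8 mm plate, F_u = 450 MPa): end bolts L_c = 41 − 22/2 = 30, R_n = min(1.2×30×8×450, 2.4×20×8×450) = 129.6 kN/bolt; interior L_c = 80 − 22 = 58, R_n = 172.8 kN/bolt. φR_n = 0.75 × (1×129.6 + 2×172.8) = 356.4 kN.
Block shear: shear path 1×[41+2×80] = 1×201 mm, A_gv = 1608, A_nv = 1×(201 − 2.5×24)×8 = 1128 mm²; tension to near edge: (40 − 0.5×24)×8 = 224 mm². R_n = min(0.6×450×1128, 0.6×345×1608) + 1.0×450×224 = min(304.56, 332.86) + 100.8 = 405.36 kN. φR_n = 0.75 × 405.36 = 304.0 kN.
Tension rupture (net): A_n = (126 − 1×24)×8 = 816 mm² (U = 1.0, A_e = A_n). φR_n = 0.75 × 450 × 816 = 275.4 kN.
Governing: min(331.5, 356.4, 304.0, 275.4) = 275.4 kN → net-section rupture.

275.4 kN (net-section rupture governs)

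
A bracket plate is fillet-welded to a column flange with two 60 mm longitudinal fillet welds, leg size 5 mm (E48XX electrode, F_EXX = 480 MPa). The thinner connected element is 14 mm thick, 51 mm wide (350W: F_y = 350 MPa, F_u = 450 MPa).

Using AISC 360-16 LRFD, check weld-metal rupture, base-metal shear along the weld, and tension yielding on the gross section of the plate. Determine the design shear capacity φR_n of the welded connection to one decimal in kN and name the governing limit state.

Weld metal: throat = 0.707×5 = 3.535 mm, L = 2×60 = 120 mm. φR_n = 0.75 × 0.6 × 480 × 3.535 × 120 = 91.6 kN.
Base metal shear (14 mm plate): yield φR_n = 1.0×0.6×350×14×120 = 352.8 kN; rupture φR_n = 0.75×0.6×450×14×120 = 340.2 kN; take 340.2 kN (rupture).
Tension yield (gross): A_g = 51×14 = 714 mm². φR_n = 0.90 × 350 × 714 = 224.9 kN.
Governing: min(91.6, 340.2, 224.9) = 91.6 kN → weld metal.

91.6 kN (weld metal governs)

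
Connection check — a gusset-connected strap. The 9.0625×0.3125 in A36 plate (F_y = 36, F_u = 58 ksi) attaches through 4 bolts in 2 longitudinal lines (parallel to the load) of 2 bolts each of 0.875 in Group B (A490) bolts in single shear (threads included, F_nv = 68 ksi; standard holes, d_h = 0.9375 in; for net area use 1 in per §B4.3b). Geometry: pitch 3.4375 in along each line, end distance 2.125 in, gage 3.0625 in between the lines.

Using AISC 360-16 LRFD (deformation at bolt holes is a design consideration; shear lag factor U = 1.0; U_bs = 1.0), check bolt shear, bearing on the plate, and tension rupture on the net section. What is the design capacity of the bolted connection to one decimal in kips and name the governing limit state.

Bolt shear: A_b = π(0.875)²/4 = 0.60132 in². φR_n = 0.75 × 68 × 0.60132 × 4 × 1 = 122.7 kips.
Bearing (0.3125 in plate, F_u = 58 ksi): end bolts L_c = 2.125 − 0.9375/2 = 1.65625, R_n = min(1.2×1.65625×0.3125×58, 2.4×0.875×0.3125×58) = 36.023 kips/bolt; interior L_c = 3.4375 − 0.9375 = 2.5, R_n = 38.063 kips/bolt. φR_n = 0.75 × (2×36.023 + 2×38.063) = 111.1 kips.
Tension rupture (net): A_n = (9.0625 − 2×1)×0.3125 = 2.207 in² (U = 1.0, A_e = A_n). φR_n = 0.75 × 58 × 2.207 = 96.0 kips.
Governing: min(122.7, 111.1, 96.0) = 96.0 kips → net-section rupture.

96.0 kips (net-section rupture governs)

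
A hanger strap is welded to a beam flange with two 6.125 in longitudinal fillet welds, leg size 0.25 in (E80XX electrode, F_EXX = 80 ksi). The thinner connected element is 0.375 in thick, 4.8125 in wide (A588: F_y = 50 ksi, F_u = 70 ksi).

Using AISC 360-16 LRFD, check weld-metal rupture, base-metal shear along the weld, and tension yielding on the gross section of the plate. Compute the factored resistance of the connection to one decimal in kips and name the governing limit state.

77.9 kips (weld metal governs)

Weld metal: throat = 0.707×0.25 = 0.17675 in, L = 2×6.125 = 12.25 in. φR_n = 0.75 × 0.6 × 80 × 0.17675 × 12.25 = 77.9 kips.
Base metal shear (0.375 in plate): yield φR_n = 1.0×0.6×50×0.375×12.25 = 137.8 kips; rupture φR_n = 0.75×0.6×70×0.375×12.25 = 144.7 kips; take 137.8 kips (yield).
Tension yield (gross): A_g = 4.8125×0.375 = 1.8047 in². φR_n = 0.90 × 50 × 1.8047 = 81.2 kips.
Governing: min(77.9, 137.8, 81.2) = 77.9 kips → weld metal.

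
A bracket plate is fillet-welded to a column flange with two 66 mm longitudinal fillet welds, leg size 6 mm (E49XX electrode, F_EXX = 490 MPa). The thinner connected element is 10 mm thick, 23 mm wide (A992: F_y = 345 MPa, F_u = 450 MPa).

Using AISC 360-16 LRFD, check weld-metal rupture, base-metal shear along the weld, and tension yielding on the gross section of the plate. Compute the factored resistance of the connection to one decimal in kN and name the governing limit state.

Weld metal: throat = 0.707×6 = 4.242 mm, L = 2×66 = 132 mm. φR_n = 0.75 × 0.6 × 490 × 4.242 × 132 = 123.5 kN.
Base metal shear (10 mm plate): yield φR_n = 1.0×0.6×345×10×132 = 273.2 kN; rupture φR_n = 0.75×0.6×450×10×132 = 267.3 kN; take 267.3 kN (rupture).
Tension yield (gross): A_g = 23×10 = 230 mm². φR_n = 0.90 × 345 × 230 = 71.4 kN.
Governing: min(123.5, 267.3, 71.4) = 71.4 kN → gross-section yield.

71.4 kN (gross-section yield governs)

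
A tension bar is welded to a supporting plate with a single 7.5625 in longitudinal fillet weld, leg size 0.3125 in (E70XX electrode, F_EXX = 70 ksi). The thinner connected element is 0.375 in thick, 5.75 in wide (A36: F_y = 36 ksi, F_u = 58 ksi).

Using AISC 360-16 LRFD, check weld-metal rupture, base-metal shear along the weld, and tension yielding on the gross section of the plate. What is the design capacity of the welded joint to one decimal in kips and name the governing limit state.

52.6 kips (weld metal governs)

Weld metal: throat = 0.707×0.3125 = 0.22094 in, L = 7.5625 in. φR_n = 0.75 × 0.6 × 70 × 0.22094 × 7.5625 = 52.6 kips.
Base metal shear (0.375 in plate): yield φR_n = 1.0×0.6×36×0.375×7.5625 = 61.3 kips; rupture φR_n = 0.75×0.6×58×0.375×7.5625 = 74.0 kips; take 61.3 kips (yield).
Tension yield (gross): A_g = 5.75×0.375 = 2.1563 in². φR_n = 0.90 × 36 × 2.1563 = 69.9 kips.
Governing: min(52.6, 61.3, 69.9) = 52.6 kips → weld metal.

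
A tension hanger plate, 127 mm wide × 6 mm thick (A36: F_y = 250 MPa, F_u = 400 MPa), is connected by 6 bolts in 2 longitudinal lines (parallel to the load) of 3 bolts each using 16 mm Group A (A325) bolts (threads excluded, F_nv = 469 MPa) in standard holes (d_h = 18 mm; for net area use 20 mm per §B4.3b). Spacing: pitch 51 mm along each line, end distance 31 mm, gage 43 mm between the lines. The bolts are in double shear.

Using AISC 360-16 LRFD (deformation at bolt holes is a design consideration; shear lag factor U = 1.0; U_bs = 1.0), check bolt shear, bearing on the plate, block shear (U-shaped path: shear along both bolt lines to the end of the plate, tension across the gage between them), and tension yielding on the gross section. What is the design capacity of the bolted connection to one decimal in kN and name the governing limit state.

171.5 kN (gross-section yield governs)

Bolt shear: A_b = π(16)²/4 = 201.06 mm². φR_n = 0.75 × 469 × 201.06 × 6 × 2 = 848.7 kN.
Bearing (6 mm plate, F_u = 400 MPa): end bolts L_c = 31 − 18/2 = 22, R_n = min(1.2×22×6×400, 2.4×16×6×400) = 63.36 kN/bolt; interior L_c = 51 − 18 = 33, R_n = 92.16 kN/bolt. φR_n = 0.75 × (2×63.36 + 4×92.16) = 371.5 kN.
Block shear: shear path 2×[31+2×51] = 2×133 mm, A_gv = 1596, A_nv = 2×(133 − 2.5×20)×6 = 996 mm²; tension across gage: (43 − 1×20)×6 = 138 mm². R_n = min(0.6×400×996, 0.6×250×1596) + 1.0×400×138 = min(239.04, 239.4) + 55.2 = 294.24 kN. φR_n = 0.75 × 294.24 = 220.7 kN.
Tension yield (gross): A_g = 127×6 = 762 mm². φR_n = 0.90 × 250 × 762 = 171.5 kN.
Governing: min(848.7, 371.5, 220.7, 171.5) = 171.5 kN → gross-section yield.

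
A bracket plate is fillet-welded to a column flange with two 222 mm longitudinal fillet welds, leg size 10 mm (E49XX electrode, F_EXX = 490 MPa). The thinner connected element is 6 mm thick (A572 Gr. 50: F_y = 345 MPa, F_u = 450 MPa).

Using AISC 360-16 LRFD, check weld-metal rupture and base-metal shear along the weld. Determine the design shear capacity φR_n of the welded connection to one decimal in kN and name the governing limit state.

539.5 kN (base-metal shear governs)

Weld metal: throat = 0.707×10 = 7.07 mm, L = 2×222 = 444 mm. φR_n = 0.75 × 0.6 × 490 × 7.07 × 444 = 692.2 kN.
Base metal shear (6 mm plate): yield φR_n = 1.0×0.6×345×6×444 = 551.4 kN; rupture φR_n = 0.75×0.6×450×6×444 = 539.5 kN; take 539.5 kN (rupture).
Governing: min(692.2, 539.5) = 539.5 kN → base-metal shear.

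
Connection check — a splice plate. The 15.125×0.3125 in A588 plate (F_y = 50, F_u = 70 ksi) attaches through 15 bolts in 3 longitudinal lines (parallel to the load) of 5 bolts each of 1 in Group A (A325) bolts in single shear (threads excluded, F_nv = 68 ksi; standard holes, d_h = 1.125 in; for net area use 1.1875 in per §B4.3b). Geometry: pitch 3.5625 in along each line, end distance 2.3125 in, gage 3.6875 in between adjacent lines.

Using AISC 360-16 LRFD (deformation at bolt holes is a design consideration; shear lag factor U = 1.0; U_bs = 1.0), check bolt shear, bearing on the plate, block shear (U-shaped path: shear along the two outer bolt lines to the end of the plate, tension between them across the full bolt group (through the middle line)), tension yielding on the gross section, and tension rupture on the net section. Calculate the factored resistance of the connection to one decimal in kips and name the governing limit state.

Bolt shear: A_b = π(1)²/4 = 0.7854 in². φR_n = 0.75 × 68 × 0.7854 × 15 × 1 = 600.8 kips.
Bearing (0.3125 in plate, F_u = 70 ksi): end bolts L_c = 2.3125 − 1.125/2 = 1.75, R_n = min(1.2×1.75×0.3125×70, 2.4×1×0.3125×70) = 45.938 kips/bolt; interior L_c = 3.5625 − 1.125 = 2.4375, R_n = 52.5 kips/bolt. φR_n = 0.75 × (3×45.938 + 12×52.5) = 575.9 kips.
Block shear: shear path 2×[2.3125+4×3.5625] = 2×16.5625 in, A_gv = 10.352, A_nv = 2×(16.5625 − 4.5×1.1875)×0.3125 = 7.0117 in²; tension across gage: (7.375 − 2×1.1875)×0.3125 = 1.5625 in². R_n = min(0.6×70×7.0117, 0.6×50×10.352) + 1.0×70×1.5625 = min(294.49, 310.56) + 109.38 = 403.87 kips. φR_n = 0.75 × 403.87 = 302.9 kips.
Tension yield (gross): A_g = 15.125×0.3125 = 4.7266 in². φR_n = 0.90 × 50 × 4.7266 = 212.7 kips.
Tension rupture (net): A_n = (15.125 − 3×1.1875)×0.3125 = 3.6133 in² (U = 1.0, A_e = A_n). φR_n = 0.75 × 70 × 3.6133 = 189.7 kips.
Governing: min(600.8, 575.9, 302.9, 212.7, 189.7) = 189.7 kips → net-section rupture.

189.7 kips (net-section rupture governs)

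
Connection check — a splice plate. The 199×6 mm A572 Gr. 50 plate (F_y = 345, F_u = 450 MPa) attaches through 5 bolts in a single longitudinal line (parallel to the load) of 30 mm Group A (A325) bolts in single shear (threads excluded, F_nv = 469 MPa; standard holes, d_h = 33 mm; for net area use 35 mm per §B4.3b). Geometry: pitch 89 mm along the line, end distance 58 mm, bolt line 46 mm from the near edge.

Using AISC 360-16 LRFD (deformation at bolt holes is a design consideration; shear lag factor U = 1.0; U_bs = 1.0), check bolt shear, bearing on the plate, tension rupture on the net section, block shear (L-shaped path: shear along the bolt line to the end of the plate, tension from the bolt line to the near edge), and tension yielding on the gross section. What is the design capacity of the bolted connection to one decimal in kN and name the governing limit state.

332.1 kN (net-section rupture governs)

Bolt shear: A_b = π(30)²/4 = 706.86 mm². φR_n = 0.75 × 469 × 706.86 × 5 × 1 = 1243.2 kN.
Bearing (6 mm plate, F_u = 450 MPa): end bolts L_c = 58 − 33/2 = 41.5, R_n = min(1.2×41.5×6×450, 2.4×30×6×450) = 134.46 kN/bolt; interior L_c = 89 − 33 = 56, R_n = 181.44 kN/bolt. φR_n = 0.75 × (1×134.46 + 4×181.44) = 645.2 kN.
Tension rupture (net): A_n = (199 − 1×35)×6 = 984 mm² (U = 1.0, A_e = A_n). φR_n = 0.75 × 450 × 984 = 332.1 kN.
Block shear: shear path 1×[58+4×89] = 1×414 mm, A_gv = 2484, A_nv = 1×(414 − 4.5×35)×6 = 1539 mm²; tension to near edge: (46 − 0.5×35)×6 = 171 mm². R_n = min(0.6×450×1539, 0.6×345×2484) + 1.0×450×171 = min(415.53, 514.19) + 76.95 = 492.48 kN. φR_n = 0.75 × 492.48 = 369.4 kN.
Tension yield (gross): A_g = 199×6 = 1194 mm². φR_n = 0.90 × 345 × 1194 = 370.7 kN.
Governing: min(1243.2, 645.2, 332.1, 369.4, 370.7) = 332.1 kN → net-section rupture.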